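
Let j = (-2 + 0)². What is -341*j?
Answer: -1364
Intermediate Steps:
j = 4 (j = (-2)² = 4)
-341*j = -341*4 = -1364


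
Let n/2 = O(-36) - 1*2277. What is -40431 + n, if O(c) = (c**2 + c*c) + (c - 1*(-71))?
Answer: -39731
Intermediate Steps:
O(c) = 71 + c + 2*c**2 (O(c) = (c**2 + c**2) + (c + 71) = 2*c**2 + (71 + c) = 71 + c + 2*c**2)
n = 700 (n = 2*((71 - 36 + 2*(-36)**2) - 1*2277) = 2*((71 - 36 + 2*1296) - 2277) = 2*((71 - 36 + 2592) - 2277) = 2*(2627 - 2277) = 2*350 = 700)
-40431 + n = -40431 + 700 = -39731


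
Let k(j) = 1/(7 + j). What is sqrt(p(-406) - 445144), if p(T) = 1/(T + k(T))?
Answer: I*sqrt(11681638078484605)/161995 ≈ 667.19*I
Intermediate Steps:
p(T) = 1/(T + 1/(7 + T))
sqrt(p(-406) - 445144) = sqrt((7 - 406)/(1 - 406*(7 - 406)) - 445144) = sqrt(-399/(1 - 406*(-399)) - 445144) = sqrt(-399/(1 + 161994) - 445144) = sqrt(-399/161995 - 445144) = sqrt(-72111102679/161995) = I*sqrt(11681638078484605)/161995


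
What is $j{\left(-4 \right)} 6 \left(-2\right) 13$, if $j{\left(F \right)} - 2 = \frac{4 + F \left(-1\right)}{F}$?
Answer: $0$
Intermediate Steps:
$j{\left(F \right)} = 2 + \frac{4 - F}{F}$ ($j{\left(F \right)} = 2 + \frac{4 + F \left(-1\right)}{F} = 2 + \frac{4 - F}{F}$)
$j{\left(-4 \right)} 6 \left(-2\right) 13 = \frac{4 - 4}{-4} \cdot 6 \left(-2\right) 13 = \left(- \frac{1}{4}\right) 0 \left(-12\right) 13 = 0 \left(-12\right) 13 = 0 \cdot 13 = 0$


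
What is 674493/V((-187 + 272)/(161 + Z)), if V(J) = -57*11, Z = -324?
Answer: -224831/209 ≈ -1075.7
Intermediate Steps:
V(J) = -627
674493/V((-187 + 272)/(161 + Z)) = 674493/(-627) = 674493*(-1/627) = -224831/209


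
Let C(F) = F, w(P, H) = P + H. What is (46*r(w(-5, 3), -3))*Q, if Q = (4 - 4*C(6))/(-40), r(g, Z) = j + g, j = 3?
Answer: 23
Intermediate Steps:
w(P, H) = H + P
r(g, Z) = 3 + g
Q = ½ (Q = (4 - 4*6)/(-40) = (4 - 24)*(-1/40) = -20*(-1/40) = ½ ≈ 0.50000)
(46*r(w(-5, 3), -3))*Q = (46*(3 + (3 - 5)))*(½) = (46*(3 - 2))*(½) = (46*1)*(½) = 46*(½) = 23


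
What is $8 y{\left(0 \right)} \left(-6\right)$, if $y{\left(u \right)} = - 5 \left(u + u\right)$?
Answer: $0$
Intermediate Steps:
$y{\left(u \right)} = - 10 u$ ($y{\left(u \right)} = - 5 \cdot 2 u = - 10 u$)
$8 y{\left(0 \right)} \left(-6\right) = 8 \left(\left(-10\right) 0\right) \left(-6\right) = 8 \cdot 0 \left(-6\right) = 0 \left(-6\right) = 0$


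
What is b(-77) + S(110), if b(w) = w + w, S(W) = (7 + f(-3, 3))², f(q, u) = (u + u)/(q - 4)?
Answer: -5697/49 ≈ -116.27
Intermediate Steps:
f(q, u) = 2*u/(-4 + q) (f(q, u) = (2*u)/(-4 + q) = 2*u/(-4 + q))
S(W) = 1849/49 (S(W) = (7 + 2*3/(-4 - 3))² = (7 + 2*3/(-7))² = (7 + 2*3*(-⅐))² = (7 - 6/7)² = (43/7)² = 1849/49)
b(w) = 2*w
b(-77) + S(110) = 2*(-77) + 1849/49 = -154 + 1849/49 = -5697/49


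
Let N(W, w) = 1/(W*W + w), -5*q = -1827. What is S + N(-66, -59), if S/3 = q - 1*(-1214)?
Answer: 101800232/21485 ≈ 4738.2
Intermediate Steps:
q = 1827/5 (q = -⅕*(-1827) = 1827/5 ≈ 365.40)
S = 23691/5 (S = 3*(1827/5 - 1*(-1214)) = 3*(1827/5 + 1214) = 3*(7897/5) = 23691/5 ≈ 4738.2)
N(W, w) = 1/(w + W²) (N(W, w) = 1/(W² + w) = 1/(w + W²))
S + N(-66, -59) = 23691/5 + 1/(-59 + (-66)²) = 23691/5 + 1/(-59 + 4356) = 23691/5 + 1/4297 = 101800232/21485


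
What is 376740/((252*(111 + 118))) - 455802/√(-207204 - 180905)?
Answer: 1495/229 + 455802*I*√388109/388109 ≈ 6.5284 + 731.64*I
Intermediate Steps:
376740/((252*(111 + 118))) - 455802/√(-207204 - 180905) = 376740/((252*229)) - 455802*(-I*√388109/388109) = 376740/57708 - 455802*(-I*√388109/388109) = 376740*(1/57708) - (-455802)*I*√388109/388109 = 1495/229 + 455802*I*√388109/388109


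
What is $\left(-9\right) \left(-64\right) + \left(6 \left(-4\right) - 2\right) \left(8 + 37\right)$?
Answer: $-594$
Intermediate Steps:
$\left(-9\right) \left(-64\right) + \left(6 \left(-4\right) - 2\right) \left(8 + 37\right) = 576 + \left(-24 - 2\right) 45 = 576 - 1170 = -594$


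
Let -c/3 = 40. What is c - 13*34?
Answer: -562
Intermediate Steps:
c = -120 (c = -3*40 = -120)
c - 13*34 = -120 - 13*34 = -120 - 442 = -562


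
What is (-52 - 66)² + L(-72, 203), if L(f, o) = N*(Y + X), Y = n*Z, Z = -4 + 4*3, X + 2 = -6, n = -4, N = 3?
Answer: 13804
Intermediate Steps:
X = -8 (X = -2 - 6 = -8)
Z = 8 (Z = -4 + 12 = 8)
Y = -32 (Y = -4*8 = -32)
L(f, o) = -120 (L(f, o) = 3*(-32 - 8) = 3*(-40) = -120)
(-52 - 66)² + L(-72, 203) = (-52 - 66)² - 120 = (-118)² - 120 = 13924 - 120 = 13804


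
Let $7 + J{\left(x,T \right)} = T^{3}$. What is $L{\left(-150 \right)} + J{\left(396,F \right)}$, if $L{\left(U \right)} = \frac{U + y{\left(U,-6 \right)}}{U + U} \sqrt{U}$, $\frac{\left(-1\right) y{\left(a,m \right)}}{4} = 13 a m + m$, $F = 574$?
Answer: $189119217 + \frac{7821 i \sqrt{6}}{10} \approx 1.8912 \cdot 10^{8} + 1915.7 i$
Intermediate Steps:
$J{\left(x,T \right)} = -7 + T^{3}$
$y{\left(a,m \right)} = - 4 m - 52 a m$ ($y{\left(a,m \right)} = - 4 \left(13 a m + m\right) = - 4 \left(m + 13 a m\right) = - 4 m - 52 a m$)
$L{\left(U \right)} = \frac{24 + 313 U}{2 \sqrt{U}}$ ($L{\left(U \right)} = \frac{U - - 24 \left(1 + 13 U\right)}{U + U} \sqrt{U} = \frac{U + \left(24 + 312 U\right)}{2 U} \sqrt{U} = \left(24 + 313 U\right) \frac{1}{2 U} \sqrt{U} = \frac{24 + 313 U}{2 U} \sqrt{U} = \frac{24 + 313 U}{2 \sqrt{U}}$)
$L{\left(-150 \right)} + J{\left(396,F \right)} = \frac{24 + 313 \left(-150\right)}{2 \cdot 5 i \sqrt{6}} - \left(7 - 574^{3}\right) = \frac{- \frac{i \sqrt{6}}{30} \left(24 - 46950\right)}{2} + \left(-7 + 189119224\right) = \frac{1}{2} \left(- \frac{i \sqrt{6}}{30}\right) \left(-46926\right) + 189119217 = \frac{7821 i \sqrt{6}}{10} + 189119217 = 189119217 + \frac{7821 i \sqrt{6}}{10}$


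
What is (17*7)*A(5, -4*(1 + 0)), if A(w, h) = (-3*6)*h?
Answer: 8568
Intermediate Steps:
A(w, h) = -18*h
(17*7)*A(5, -4*(1 + 0)) = (17*7)*(-(-72)*(1 + 0)) = 119*(-(-72)) = 119*(-18*(-4)) = 119*72 = 8568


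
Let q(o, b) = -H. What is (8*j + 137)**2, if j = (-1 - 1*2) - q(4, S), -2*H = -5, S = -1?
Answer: 17689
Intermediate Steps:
H = 5/2 (H = -1/2*(-5) = 5/2 ≈ 2.5000)
q(o, b) = -5/2 (q(o, b) = -1*5/2 = -5/2)
j = -1/2 (j = (-1 - 1*2) - 1*(-5/2) = (-1 - 2) + 5/2 = -3 + 5/2 = -1/2 ≈ -0.50000)
(8*j + 137)**2 = (8*(-1/2) + 137)**2 = (-4 + 137)**2 = 133**2 = 17689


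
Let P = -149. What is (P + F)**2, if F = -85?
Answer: 54756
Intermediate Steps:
(P + F)**2 = (-149 - 85)**2 = (-234)**2 = 54756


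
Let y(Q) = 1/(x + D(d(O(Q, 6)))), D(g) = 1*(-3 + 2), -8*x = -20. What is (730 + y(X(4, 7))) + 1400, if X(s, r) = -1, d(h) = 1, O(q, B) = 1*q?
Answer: 6392/3 ≈ 2130.7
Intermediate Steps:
O(q, B) = q
x = 5/2 (x = -1/8*(-20) = 5/2 ≈ 2.5000)
D(g) = -1 (D(g) = 1*(-1) = -1)
y(Q) = 2/3 (y(Q) = 1/(5/2 - 1) = 1/(3/2) = 2/3)
(730 + y(X(4, 7))) + 1400 = (730 + 2/3) + 1400 = 2192/3 + 1400 = 6392/3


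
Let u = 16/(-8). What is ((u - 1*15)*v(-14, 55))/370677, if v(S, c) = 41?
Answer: -697/370677 ≈ -0.0018803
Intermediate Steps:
u = -2 (u = 16*(-⅛) = -2)
((u - 1*15)*v(-14, 55))/370677 = ((-2 - 1*15)*41)/370677 = ((-2 - 15)*41)*(1/370677) = -17*41*(1/370677) = -697*1/370677 = -697/370677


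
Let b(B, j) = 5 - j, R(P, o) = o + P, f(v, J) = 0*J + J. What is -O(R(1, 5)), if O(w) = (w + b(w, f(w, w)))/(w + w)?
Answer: -5/12 ≈ -0.41667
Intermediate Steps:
f(v, J) = J (f(v, J) = 0 + J = J)
R(P, o) = P + o
O(w) = 5/(2*w) (O(w) = (w + (5 - w))/(w + w) = 5/((2*w)) = 5*(1/(2*w)) = 5/(2*w))
-O(R(1, 5)) = -5/(2*(1 + 5)) = -5/(2*6) = -1*5/12 = -5/12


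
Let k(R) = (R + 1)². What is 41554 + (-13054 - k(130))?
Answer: 11339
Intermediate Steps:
k(R) = (1 + R)²
41554 + (-13054 - k(130)) = 41554 + (-13054 - (1 + 130)²) = 41554 + (-13054 - 1*131²) = 41554 + (-13054 - 1*17161) = 41554 + (-13054 - 17161) = 41554 - 30215 = 11339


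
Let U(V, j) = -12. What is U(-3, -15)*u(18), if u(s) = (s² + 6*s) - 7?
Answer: -5100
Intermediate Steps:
u(s) = -7 + s² + 6*s
U(-3, -15)*u(18) = -12*(-7 + 18² + 6*18) = -12*(-7 + 324 + 108) = -12*425 = -5100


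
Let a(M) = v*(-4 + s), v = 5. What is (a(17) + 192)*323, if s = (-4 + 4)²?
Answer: 55556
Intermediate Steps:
s = 0 (s = 0² = 0)
a(M) = -20 (a(M) = 5*(-4 + 0) = 5*(-4) = -20)
(a(17) + 192)*323 = (-20 + 192)*323 = 172*323 = 55556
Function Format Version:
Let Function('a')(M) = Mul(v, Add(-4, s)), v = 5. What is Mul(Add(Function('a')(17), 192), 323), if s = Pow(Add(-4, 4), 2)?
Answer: 55556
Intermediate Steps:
s = 0 (s = Pow(0, 2) = 0)
Function('a')(M) = -20 (Function('a')(M) = Mul(5, Add(-4, 0)) = Mul(5, -4) = -20)
Mul(Add(Function('a')(17), 192), 323) = Mul(Add(-20, 192), 323) = Mul(172, 323) = 55556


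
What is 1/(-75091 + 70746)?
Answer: -1/4345 ≈ -0.00023015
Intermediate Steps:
1/(-75091 + 70746) = 1/(-4345) = -1/4345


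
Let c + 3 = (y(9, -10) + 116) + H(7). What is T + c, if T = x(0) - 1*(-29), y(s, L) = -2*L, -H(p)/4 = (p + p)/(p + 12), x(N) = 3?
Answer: 3079/19 ≈ 162.05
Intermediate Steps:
H(p) = -8*p/(12 + p) (H(p) = -4*(p + p)/(p + 12) = -4*2*p/(12 + p) = -8*p/(12 + p))
T = 32 (T = 3 - 1*(-29) = 3 + 29 = 32)
c = 2471/19 (c = -3 + ((-2*(-10) + 116) - 8*7/(12 + 7)) = -3 + ((20 + 116) - 8*7/19) = -3 + (136 - 8*7*1/19) = -3 + (136 - 56/19) = -3 + 2528/19 = 2471/19 ≈ 130.05)
T + c = 32 + 2471/19 = 3079/19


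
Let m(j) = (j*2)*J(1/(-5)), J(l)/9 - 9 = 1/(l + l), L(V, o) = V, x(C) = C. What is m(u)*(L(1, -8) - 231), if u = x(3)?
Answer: -80730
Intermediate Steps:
u = 3
J(l) = 81 + 9/(2*l) (J(l) = 81 + 9/(l + l) = 81 + 9/((2*l)) = 81 + 9*(1/(2*l)) = 81 + 9/(2*l))
m(j) = 117*j (m(j) = (j*2)*(81 + 9/(2*(1/(-5)))) = (2*j)*(81 + 9/(2*(-⅕))) = (2*j)*(81 + (9/2)*(-5)) = (2*j)*(81 - 45/2) = (2*j)*(117/2) = 117*j)
m(u)*(L(1, -8) - 231) = (117*3)*(1 - 231) = 351*(-230) = -80730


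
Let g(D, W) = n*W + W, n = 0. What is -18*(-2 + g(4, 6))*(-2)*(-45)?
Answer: -6480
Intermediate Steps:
g(D, W) = W (g(D, W) = 0*W + W = 0 + W = W)
-18*(-2 + g(4, 6))*(-2)*(-45) = -18*(-2 + 6)*(-2)*(-45) = -72*(-2)*(-45) = -18*(-8)*(-45) = 144*(-45) = -6480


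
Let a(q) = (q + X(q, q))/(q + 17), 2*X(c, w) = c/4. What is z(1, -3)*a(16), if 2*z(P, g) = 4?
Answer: 12/11 ≈ 1.0909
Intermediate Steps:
X(c, w) = c/8 (X(c, w) = (c/4)/2 = c/8)
z(P, g) = 2 (z(P, g) = (1/2)*4 = 2)
a(q) = 9*q/(8*(17 + q)) (a(q) = (q + q/8)/(q + 17) = (9*q/8)/(17 + q) = 9*q/(8*(17 + q)))
z(1, -3)*a(16) = 2*((9/8)*16/(17 + 16)) = 2*((9/8)*16/33) = 2*((9/8)*16*(1/33)) = 2*(6/11) = 12/11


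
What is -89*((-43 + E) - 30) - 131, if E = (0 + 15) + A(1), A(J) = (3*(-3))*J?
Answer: 5832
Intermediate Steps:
A(J) = -9*J
E = 6 (E = (0 + 15) - 9*1 = 15 - 9 = 6)
-89*((-43 + E) - 30) - 131 = -89*((-43 + 6) - 30) - 131 = -89*(-37 - 30) - 131 = -89*(-67) - 131 = 5963 - 131 = 5832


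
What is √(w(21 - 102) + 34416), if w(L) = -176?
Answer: 8*√535 ≈ 185.04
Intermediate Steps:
√(w(21 - 102) + 34416) = √(-176 + 34416) = √34240 = 8*√535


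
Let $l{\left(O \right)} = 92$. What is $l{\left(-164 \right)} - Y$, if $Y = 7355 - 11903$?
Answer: $4640$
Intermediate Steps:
$Y = -4548$ ($Y = 7355 - 11903 = -4548$)
$l{\left(-164 \right)} - Y = 92 - -4548 = 92 + 4548 = 4640$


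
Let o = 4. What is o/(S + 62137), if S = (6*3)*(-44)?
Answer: 4/61345 ≈ 6.5205e-5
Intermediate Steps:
S = -792 (S = 18*(-44) = -792)
o/(S + 62137) = 4/(-792 + 62137) = 4/61345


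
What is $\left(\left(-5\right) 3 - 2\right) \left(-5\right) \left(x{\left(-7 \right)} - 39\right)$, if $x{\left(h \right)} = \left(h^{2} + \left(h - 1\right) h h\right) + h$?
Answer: $-33065$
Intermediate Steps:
$x{\left(h \right)} = h + h^{2} + h^{2} \left(-1 + h\right)$ ($x{\left(h \right)} = \left(h^{2} + \left(-1 + h\right) h h\right) + h = \left(h^{2} + h \left(-1 + h\right) h\right) + h = \left(h^{2} + h^{2} \left(-1 + h\right)\right) + h = h + h^{2} + h^{2} \left(-1 + h\right)$)
$\left(\left(-5\right) 3 - 2\right) \left(-5\right) \left(x{\left(-7 \right)} - 39\right) = \left(\left(-5\right) 3 - 2\right) \left(-5\right) \left(\left(-7 + \left(-7\right)^{3}\right) - 39\right) = \left(-15 - 2\right) \left(-5\right) \left(\left(-7 - 343\right) - 39\right) = \left(-17\right) \left(-5\right) \left(-350 - 39\right) = 85 \left(-389\right) = -33065$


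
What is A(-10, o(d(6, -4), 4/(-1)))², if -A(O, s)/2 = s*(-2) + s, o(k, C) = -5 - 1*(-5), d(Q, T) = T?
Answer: 0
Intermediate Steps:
o(k, C) = 0 (o(k, C) = -5 + 5 = 0)
A(O, s) = 2*s (A(O, s) = -2*(s*(-2) + s) = -2*(-2*s + s) = -(-2)*s = 2*s)
A(-10, o(d(6, -4), 4/(-1)))² = (2*0)² = 0² = 0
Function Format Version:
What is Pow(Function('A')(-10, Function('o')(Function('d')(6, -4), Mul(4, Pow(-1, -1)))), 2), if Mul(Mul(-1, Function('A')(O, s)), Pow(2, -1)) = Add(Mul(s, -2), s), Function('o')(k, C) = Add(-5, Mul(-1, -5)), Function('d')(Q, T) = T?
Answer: 0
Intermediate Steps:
Function('o')(k, C) = 0 (Function('o')(k, C) = Add(-5, 5) = 0)
Function('A')(O, s) = Mul(2, s) (Function('A')(O, s) = Mul(-2, Add(Mul(s, -2), s)) = Mul(-2, Add(Mul(-2, s), s)) = Mul(-2, Mul(-1, s)) = Mul(2, s))
Pow(Function('A')(-10, Function('o')(Function('d')(6, -4), Mul(4, Pow(-1, -1)))), 2) = Pow(Mul(2, 0), 2) = Pow(0, 2) = 0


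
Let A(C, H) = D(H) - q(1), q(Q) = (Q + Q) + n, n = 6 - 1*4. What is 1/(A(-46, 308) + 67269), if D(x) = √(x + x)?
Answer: 6115/411325419 - 2*√154/4524579609 ≈ 1.4861e-5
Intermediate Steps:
n = 2 (n = 6 - 4 = 2)
q(Q) = 2 + 2*Q (q(Q) = (Q + Q) + 2 = 2*Q + 2 = 2 + 2*Q)
D(x) = √2*√x (D(x) = √(2*x) = √2*√x)
A(C, H) = -4 + √2*√H (A(C, H) = √2*√H - (2 + 2*1) = √2*√H - (2 + 2) = √2*√H - 1*4 = √2*√H - 4 = -4 + √2*√H)
1/(A(-46, 308) + 67269) = 1/((-4 + √2*√308) + 67269) = 1/((-4 + √2*(2*√77)) + 67269) = 1/((-4 + 2*√154) + 67269) = 1/(67265 + 2*√154)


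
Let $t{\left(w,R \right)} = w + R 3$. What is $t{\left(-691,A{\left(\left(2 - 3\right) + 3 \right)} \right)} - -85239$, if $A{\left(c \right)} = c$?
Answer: $84554$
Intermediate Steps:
$t{\left(w,R \right)} = w + 3 R$
$t{\left(-691,A{\left(\left(2 - 3\right) + 3 \right)} \right)} - -85239 = \left(-691 + 3 \left(\left(2 - 3\right) + 3\right)\right) - -85239 = \left(-691 + 3 \left(\left(2 - 3\right) + 3\right)\right) + 85239 = \left(-691 + 3 \left(-1 + 3\right)\right) + 85239 = \left(-691 + 3 \cdot 2\right) + 85239 = \left(-691 + 6\right) + 85239 = -685 + 85239 = 84554$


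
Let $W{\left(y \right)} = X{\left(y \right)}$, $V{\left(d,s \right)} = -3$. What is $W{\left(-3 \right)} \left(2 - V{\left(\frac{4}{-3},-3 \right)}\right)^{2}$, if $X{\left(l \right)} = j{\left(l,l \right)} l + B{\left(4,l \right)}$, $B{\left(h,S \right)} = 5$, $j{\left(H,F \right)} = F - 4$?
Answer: $650$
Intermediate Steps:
$j{\left(H,F \right)} = -4 + F$
$X{\left(l \right)} = 5 + l \left(-4 + l\right)$ ($X{\left(l \right)} = \left(-4 + l\right) l + 5 = l \left(-4 + l\right) + 5 = 5 + l \left(-4 + l\right)$)
$W{\left(y \right)} = 5 + y \left(-4 + y\right)$
$W{\left(-3 \right)} \left(2 - V{\left(\frac{4}{-3},-3 \right)}\right)^{2} = \left(5 - 3 \left(-4 - 3\right)\right) \left(2 - -3\right)^{2} = \left(5 - -21\right) \left(2 + 3\right)^{2} = \left(5 + 21\right) 5^{2} = 26 \cdot 25 = 650$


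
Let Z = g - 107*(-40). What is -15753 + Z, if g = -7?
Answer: -11480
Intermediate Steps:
Z = 4273 (Z = -7 - 107*(-40) = -7 + 4280 = 4273)
-15753 + Z = -15753 + 4273 = -11480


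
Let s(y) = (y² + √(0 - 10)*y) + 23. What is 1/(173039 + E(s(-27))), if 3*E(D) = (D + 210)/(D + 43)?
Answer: 995640170805/172284980316712489 - 13527*I*√10/172284980316712489 ≈ 5.779e-6 - 2.4829e-13*I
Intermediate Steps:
s(y) = 23 + y² + I*y*√10 (s(y) = (y² + √(-10)*y) + 23 = (y² + (I*√10)*y) + 23 = (y² + I*y*√10) + 23 = 23 + y² + I*y*√10)
E(D) = (210 + D)/(3*(43 + D)) (E(D) = ((D + 210)/(D + 43))/3 = ((210 + D)/(43 + D))/3 = (210 + D)/(3*(43 + D)))
1/(173039 + E(s(-27))) = 1/(173039 + (210 + (23 + (-27)² + I*(-27)*√10))/(3*(43 + (23 + (-27)² + I*(-27)*√10)))) = 1/(173039 + (210 + (23 + 729 - 27*I*√10))/(3*(43 + (23 + 729 - 27*I*√10)))) = 1/(173039 + (210 + (752 - 27*I*√10))/(3*(43 + (752 - 27*I*√10)))) = 1/(173039 + (962 - 27*I*√10)/(3*(795 - 27*I*√10)))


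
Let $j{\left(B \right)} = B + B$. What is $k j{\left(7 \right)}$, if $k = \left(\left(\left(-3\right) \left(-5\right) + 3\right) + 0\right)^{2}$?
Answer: $4536$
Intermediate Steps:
$j{\left(B \right)} = 2 B$
$k = 324$ ($k = \left(\left(15 + 3\right) + 0\right)^{2} = \left(18 + 0\right)^{2} = 18^{2} = 324$)
$k j{\left(7 \right)} = 324 \cdot 2 \cdot 7 = 324 \cdot 14 = 4536$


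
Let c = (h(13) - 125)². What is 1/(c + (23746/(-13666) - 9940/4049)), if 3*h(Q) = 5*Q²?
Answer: 249001353/6110555931127 ≈ 4.0749e-5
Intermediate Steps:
h(Q) = 5*Q²/3 (h(Q) = (5*Q²)/3 = 5*Q²/3)
c = 220900/9 (c = ((5/3)*13² - 125)² = ((5/3)*169 - 125)² = (845/3 - 125)² = (470/3)² = 220900/9 ≈ 24544.)
1/(c + (23746/(-13666) - 9940/4049)) = 1/(220900/9 + (23746/(-13666) - 9940/4049)) = 1/(220900/9 + (23746*(-1/13666) - 9940*1/4049)) = 1/(220900/9 + (-11873/6833 - 9940/4049)) = 1/(220900/9 - 115993797/27666817) = 1/(6110555931127/249001353) = 249001353/6110555931127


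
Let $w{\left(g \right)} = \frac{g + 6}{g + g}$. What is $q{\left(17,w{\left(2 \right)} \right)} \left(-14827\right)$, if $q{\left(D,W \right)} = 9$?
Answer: $-133443$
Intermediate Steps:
$w{\left(g \right)} = \frac{6 + g}{2 g}$
$q{\left(17,w{\left(2 \right)} \right)} \left(-14827\right) = 9 \left(-14827\right) = -133443$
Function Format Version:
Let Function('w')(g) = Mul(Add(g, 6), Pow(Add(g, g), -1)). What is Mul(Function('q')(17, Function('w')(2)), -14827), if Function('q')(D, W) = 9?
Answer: -133443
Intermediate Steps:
Function('w')(g) = Mul(Rational(1, 2), Pow(g, -1), Add(6, g)) (Function('w')(g) = Mul(Add(6, g), Pow(Mul(2, g), -1)) = Mul(Add(6, g), Mul(Rational(1, 2), Pow(g, -1))) = Mul(Rational(1, 2), Pow(g, -1), Add(6, g)))
Mul(Function('q')(17, Function('w')(2)), -14827) = Mul(9, -14827) = -133443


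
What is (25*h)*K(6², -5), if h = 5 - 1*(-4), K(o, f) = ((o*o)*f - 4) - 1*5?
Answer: -1460025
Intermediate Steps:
K(o, f) = -9 + f*o² (K(o, f) = (o²*f - 4) - 5 = (f*o² - 4) - 5 = (-4 + f*o²) - 5 = -9 + f*o²)
h = 9 (h = 5 + 4 = 9)
(25*h)*K(6², -5) = (25*9)*(-9 - 5*(6²)²) = 225*(-9 - 5*36²) = 225*(-9 - 5*1296) = 225*(-9 - 6480) = 225*(-6489) = -1460025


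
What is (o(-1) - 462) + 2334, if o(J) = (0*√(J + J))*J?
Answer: 1872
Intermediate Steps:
o(J) = 0 (o(J) = (0*√(2*J))*J = (0*(√2*√J))*J = 0*J = 0)
(o(-1) - 462) + 2334 = (0 - 462) + 2334 = -462 + 2334 = 1872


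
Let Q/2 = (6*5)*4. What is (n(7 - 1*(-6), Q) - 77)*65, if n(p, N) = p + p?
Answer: -3315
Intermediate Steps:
Q = 240 (Q = 2*((6*5)*4) = 2*(30*4) = 2*120 = 240)
n(p, N) = 2*p
(n(7 - 1*(-6), Q) - 77)*65 = (2*(7 - 1*(-6)) - 77)*65 = (2*(7 + 6) - 77)*65 = (2*13 - 77)*65 = (26 - 77)*65 = -51*65 = -3315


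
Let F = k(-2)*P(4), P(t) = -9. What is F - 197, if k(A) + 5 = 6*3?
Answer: -314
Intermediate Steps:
k(A) = 13 (k(A) = -5 + 6*3 = -5 + 18 = 13)
F = -117 (F = 13*(-9) = -117)
F - 197 = -117 - 197 = -314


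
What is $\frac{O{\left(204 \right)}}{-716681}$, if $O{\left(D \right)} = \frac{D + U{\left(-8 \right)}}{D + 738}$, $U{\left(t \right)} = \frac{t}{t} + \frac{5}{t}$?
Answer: $- \frac{545}{1800302672} \approx -3.0273 \cdot 10^{-7}$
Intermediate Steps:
$U{\left(t \right)} = 1 + \frac{5}{t}$
$O{\left(D \right)} = \frac{\frac{3}{8} + D}{738 + D}$ ($O{\left(D \right)} = \frac{D + \frac{5 - 8}{-8}}{D + 738} = \frac{D - - \frac{3}{8}}{738 + D} = \frac{D + \frac{3}{8}}{738 + D} = \frac{\frac{3}{8} + D}{738 + D}$)
$\frac{O{\left(204 \right)}}{-716681} = \frac{\frac{1}{738 + 204} \left(\frac{3}{8} + 204\right)}{-716681} = \frac{1}{942} \cdot \frac{1635}{8} \left(- \frac{1}{716681}\right) = \frac{545}{2512} \left(- \frac{1}{716681}\right) = - \frac{545}{1800302672}$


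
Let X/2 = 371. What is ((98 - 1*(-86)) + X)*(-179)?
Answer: -165754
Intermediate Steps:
X = 742 (X = 2*371 = 742)
((98 - 1*(-86)) + X)*(-179) = ((98 - 1*(-86)) + 742)*(-179) = ((98 + 86) + 742)*(-179) = (184 + 742)*(-179) = 926*(-179) = -165754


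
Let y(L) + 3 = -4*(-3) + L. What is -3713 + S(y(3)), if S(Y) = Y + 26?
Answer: -3675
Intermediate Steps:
y(L) = 9 + L (y(L) = -3 + (-4*(-3) + L) = -3 + (12 + L) = 9 + L)
S(Y) = 26 + Y
-3713 + S(y(3)) = -3713 + (26 + (9 + 3)) = -3713 + (26 + 12) = -3713 + 38 = -3675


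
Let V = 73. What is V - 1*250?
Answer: -177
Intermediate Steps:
V - 1*250 = 73 - 1*250 = 73 - 250 = -177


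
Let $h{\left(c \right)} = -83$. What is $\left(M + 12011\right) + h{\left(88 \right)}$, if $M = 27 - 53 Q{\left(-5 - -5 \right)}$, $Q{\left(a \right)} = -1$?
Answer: $12008$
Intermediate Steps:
$M = 80$ ($M = 27 - -53 = 27 + 53 = 80$)
$\left(M + 12011\right) + h{\left(88 \right)} = \left(80 + 12011\right) - 83 = 12091 - 83 = 12008$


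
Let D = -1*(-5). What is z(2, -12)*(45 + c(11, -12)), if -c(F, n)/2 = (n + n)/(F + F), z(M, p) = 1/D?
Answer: 519/55 ≈ 9.4364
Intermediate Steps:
D = 5
z(M, p) = ⅕ (z(M, p) = 1/5 = ⅕)
c(F, n) = -2*n/F (c(F, n) = -2*(n + n)/(F + F) = -2*2*n/(2*F) = -2*2*n*1/(2*F) = -2*n/F)
z(2, -12)*(45 + c(11, -12)) = (45 - 2*(-12)/11)/5 = (45 - 2*(-12)*1/11)/5 = (45 + 24/11)/5 = (⅕)*(519/11) = 519/55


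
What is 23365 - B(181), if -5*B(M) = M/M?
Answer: 116826/5 ≈ 23365.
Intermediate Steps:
B(M) = -1/5 (B(M) = -M/(5*M) = -1/5*1 = -1/5)
23365 - B(181) = 23365 - 1*(-1/5) = 23365 + 1/5 = 116826/5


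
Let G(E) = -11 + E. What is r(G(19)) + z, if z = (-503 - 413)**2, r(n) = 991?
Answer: 840047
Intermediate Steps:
z = 839056 (z = (-916)**2 = 839056)
r(G(19)) + z = 991 + 839056 = 840047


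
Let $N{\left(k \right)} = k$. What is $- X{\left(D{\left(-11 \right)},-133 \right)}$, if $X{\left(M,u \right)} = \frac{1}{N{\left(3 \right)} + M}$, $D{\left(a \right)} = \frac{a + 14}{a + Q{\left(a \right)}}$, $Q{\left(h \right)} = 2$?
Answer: $- \frac{3}{8} \approx -0.375$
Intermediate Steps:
$D{\left(a \right)} = \frac{14 + a}{2 + a}$ ($D{\left(a \right)} = \frac{a + 14}{a + 2} = \frac{14 + a}{2 + a}$)
$X{\left(M,u \right)} = \frac{1}{3 + M}$
$- X{\left(D{\left(-11 \right)},-133 \right)} = - \frac{1}{3 + \frac{14 - 11}{2 - 11}} = - \frac{1}{3 + \frac{1}{-9} \cdot 3} = - \frac{1}{3 - \frac{1}{3}} = - \frac{1}{\frac{8}{3}} = \left(-1\right) \frac{3}{8} = - \frac{3}{8}$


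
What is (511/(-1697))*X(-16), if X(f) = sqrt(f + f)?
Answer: -2044*I*sqrt(2)/1697 ≈ -1.7034*I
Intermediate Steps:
X(f) = sqrt(2)*sqrt(f) (X(f) = sqrt(2*f) = sqrt(2)*sqrt(f))
(511/(-1697))*X(-16) = (511/(-1697))*(sqrt(2)*sqrt(-16)) = (511*(-1/1697))*(sqrt(2)*(4*I)) = -2044*I*sqrt(2)/1697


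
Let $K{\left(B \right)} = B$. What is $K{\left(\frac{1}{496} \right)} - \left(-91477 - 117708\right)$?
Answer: $\frac{103755761}{496} \approx 2.0919 \cdot 10^{5}$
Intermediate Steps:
$K{\left(\frac{1}{496} \right)} - \left(-91477 - 117708\right) = \frac{1}{496} - \left(-91477 - 117708\right) = \frac{1}{496} - -209185 = \frac{1}{496} + 209185 = \frac{103755761}{496}$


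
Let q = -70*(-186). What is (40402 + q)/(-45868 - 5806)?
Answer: -26711/25837 ≈ -1.0338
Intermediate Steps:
q = 13020
(40402 + q)/(-45868 - 5806) = (40402 + 13020)/(-45868 - 5806) = 53422/(-51674) = 53422*(-1/51674) = -26711/25837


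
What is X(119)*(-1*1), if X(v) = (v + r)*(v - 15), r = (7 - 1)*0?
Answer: -12376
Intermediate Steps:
r = 0 (r = 6*0 = 0)
X(v) = v*(-15 + v) (X(v) = (v + 0)*(v - 15) = v*(-15 + v))
X(119)*(-1*1) = (119*(-15 + 119))*(-1*1) = (119*104)*(-1) = 12376*(-1) = -12376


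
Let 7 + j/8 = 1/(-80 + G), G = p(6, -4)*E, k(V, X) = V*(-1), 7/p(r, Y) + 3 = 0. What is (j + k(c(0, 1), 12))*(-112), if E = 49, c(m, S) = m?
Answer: 3659264/583 ≈ 6276.6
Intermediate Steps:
p(r, Y) = -7/3 (p(r, Y) = 7/(-3 + 0) = 7/(-3) = 7*(-⅓) = -7/3)
k(V, X) = -V
G = -343/3 (G = -7/3*49 = -343/3 ≈ -114.33)
j = -32672/583 (j = -56 + 8/(-80 - 343/3) = -56 + 8/(-583/3) = -56 + 8*(-3/583) = -56 - 24/583 = -32672/583 ≈ -56.041)
(j + k(c(0, 1), 12))*(-112) = (-32672/583 - 1*0)*(-112) = (-32672/583 + 0)*(-112) = -32672/583*(-112) = 3659264/583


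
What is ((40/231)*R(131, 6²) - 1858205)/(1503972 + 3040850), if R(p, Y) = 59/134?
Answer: -991704745/2425524486 ≈ -0.40886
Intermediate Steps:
R(p, Y) = 59/134 (R(p, Y) = 59*(1/134) = 59/134)
((40/231)*R(131, 6²) - 1858205)/(1503972 + 3040850) = ((40/231)*(59/134) - 1858205)/(1503972 + 3040850) = ((40*(1/231))*(59/134) - 1858205)/4544822 = ((40/231)*(59/134) - 1858205)*(1/4544822) = (1180/15477 - 1858205)*(1/4544822) = -28759437605/15477*1/4544822 = -991704745/2425524486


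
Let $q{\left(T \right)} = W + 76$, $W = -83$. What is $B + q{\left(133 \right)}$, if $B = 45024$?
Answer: $45017$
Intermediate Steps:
$q{\left(T \right)} = -7$ ($q{\left(T \right)} = -83 + 76 = -7$)
$B + q{\left(133 \right)} = 45024 - 7 = 45017$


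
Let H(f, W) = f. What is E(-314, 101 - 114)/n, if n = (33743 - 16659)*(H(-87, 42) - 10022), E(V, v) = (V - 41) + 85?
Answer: 135/86351078 ≈ 1.5634e-6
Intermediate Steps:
E(V, v) = 44 + V (E(V, v) = (-41 + V) + 85 = 44 + V)
n = -172702156 (n = (33743 - 16659)*(-87 - 10022) = 17084*(-10109) = -172702156)
E(-314, 101 - 114)/n = (44 - 314)/(-172702156) = -270*(-1/172702156) = 135/86351078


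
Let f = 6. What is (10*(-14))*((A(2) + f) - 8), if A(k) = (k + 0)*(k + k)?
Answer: -840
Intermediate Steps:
A(k) = 2*k**2 (A(k) = k*(2*k) = 2*k**2)
(10*(-14))*((A(2) + f) - 8) = (10*(-14))*((2*2**2 + 6) - 8) = -140*((2*4 + 6) - 8) = -140*((8 + 6) - 8) = -140*(14 - 8) = -140*6 = -840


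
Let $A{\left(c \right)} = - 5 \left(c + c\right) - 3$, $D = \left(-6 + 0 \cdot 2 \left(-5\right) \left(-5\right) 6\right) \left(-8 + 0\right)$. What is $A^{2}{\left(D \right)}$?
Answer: $233289$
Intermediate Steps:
$D = 48$ ($D = \left(-6 + 0 \left(-5\right) \left(-5\right) 6\right) \left(-8\right) = \left(-6 + 0 \left(-5\right) 6\right) \left(-8\right) = \left(-6 + 0 \cdot 6\right) \left(-8\right) = \left(-6 + 0\right) \left(-8\right) = \left(-6\right) \left(-8\right) = 48$)
$A{\left(c \right)} = -3 - 10 c$ ($A{\left(c \right)} = - 5 \cdot 2 c - 3 = - 10 c - 3 = -3 - 10 c$)
$A^{2}{\left(D \right)} = \left(-3 - 480\right)^{2} = \left(-483\right)^{2} = 233289$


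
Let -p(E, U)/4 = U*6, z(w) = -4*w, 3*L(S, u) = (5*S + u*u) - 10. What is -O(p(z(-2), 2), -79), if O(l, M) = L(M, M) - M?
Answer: -6073/3 ≈ -2024.3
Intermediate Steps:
L(S, u) = -10/3 + u²/3 + 5*S/3 (L(S, u) = ((5*S + u*u) - 10)/3 = ((5*S + u²) - 10)/3 = ((u² + 5*S) - 10)/3 = (-10 + u² + 5*S)/3 = -10/3 + u²/3 + 5*S/3)
p(E, U) = -24*U (p(E, U) = -4*U*6 = -24*U)
O(l, M) = -10/3 + M²/3 + 2*M/3 (O(l, M) = (-10/3 + M²/3 + 5*M/3) - M = -10/3 + M²/3 + 2*M/3)
-O(p(z(-2), 2), -79) = -(-10/3 + (⅓)*(-79)² + (⅔)*(-79)) = -(-10/3 + (⅓)*6241 - 158/3) = -(-10/3 + 6241/3 - 158/3) = -1*6073/3 = -6073/3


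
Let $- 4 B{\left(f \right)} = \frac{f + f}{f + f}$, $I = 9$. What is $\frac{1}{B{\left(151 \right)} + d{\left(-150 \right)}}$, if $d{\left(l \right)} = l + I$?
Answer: $- \frac{4}{565} \approx -0.0070796$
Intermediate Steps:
$d{\left(l \right)} = 9 + l$ ($d{\left(l \right)} = l + 9 = 9 + l$)
$B{\left(f \right)} = - \frac{1}{4}$ ($B{\left(f \right)} = - \frac{\left(f + f\right) \frac{1}{f + f}}{4} = - \frac{2 f \frac{1}{2 f}}{4} = \left(- \frac{1}{4}\right) 1 = - \frac{1}{4}$)
$\frac{1}{B{\left(151 \right)} + d{\left(-150 \right)}} = \frac{1}{- \frac{1}{4} + \left(9 - 150\right)} = \frac{1}{- \frac{1}{4} - 141} = \frac{1}{- \frac{565}{4}} = - \frac{4}{565}$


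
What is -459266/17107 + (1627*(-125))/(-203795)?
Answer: -18023395669/697264213 ≈ -25.849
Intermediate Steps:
-459266/17107 + (1627*(-125))/(-203795) = -459266*1/17107 - 203375*(-1/203795) = -459266/17107 + 40675/40759 = -18023395669/697264213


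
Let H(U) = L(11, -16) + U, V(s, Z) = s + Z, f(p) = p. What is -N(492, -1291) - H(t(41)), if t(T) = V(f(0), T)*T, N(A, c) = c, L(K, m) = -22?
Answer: -368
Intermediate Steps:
V(s, Z) = Z + s
t(T) = T² (t(T) = (T + 0)*T = T*T = T²)
H(U) = -22 + U
-N(492, -1291) - H(t(41)) = -1*(-1291) - (-22 + 41²) = 1291 - (-22 + 1681) = 1291 - 1*1659 = 1291 - 1659 = -368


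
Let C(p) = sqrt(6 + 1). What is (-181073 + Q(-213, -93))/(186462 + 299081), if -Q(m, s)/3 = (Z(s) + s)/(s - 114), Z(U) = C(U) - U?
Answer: -181073/485543 + sqrt(7)/33502467 ≈ -0.37293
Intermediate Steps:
C(p) = sqrt(7)
Z(U) = sqrt(7) - U
Q(m, s) = -3*sqrt(7)/(-114 + s) (Q(m, s) = -3*((sqrt(7) - s) + s)/(s - 114) = -3*sqrt(7)/(-114 + s))
(-181073 + Q(-213, -93))/(186462 + 299081) = (-181073 - 3*sqrt(7)/(-114 - 93))/(186462 + 299081) = (-181073 - 3*sqrt(7)/(-207))/485543 = (-181073 - 3*sqrt(7)*(-1/207))*(1/485543) = (-181073 + sqrt(7)/69)*(1/485543) = -181073/485543 + sqrt(7)/33502467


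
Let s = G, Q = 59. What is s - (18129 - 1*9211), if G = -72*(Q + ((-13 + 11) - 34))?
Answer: -10574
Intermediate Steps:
G = -1656 (G = -72*(59 + ((-13 + 11) - 34)) = -72*(59 + (-2 - 34)) = -72*(59 - 36) = -72*23 = -1656)
s = -1656
s - (18129 - 1*9211) = -1656 - (18129 - 1*9211) = -1656 - (18129 - 9211) = -1656 - 1*8918 = -1656 - 8918 = -10574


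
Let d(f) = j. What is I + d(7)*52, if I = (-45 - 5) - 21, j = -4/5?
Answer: -563/5 ≈ -112.60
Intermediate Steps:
j = -4/5 (j = -4*1/5 = -4/5 ≈ -0.80000)
d(f) = -4/5
I = -71 (I = -50 - 21 = -71)
I + d(7)*52 = -71 - 4/5*52 = -71 - 208/5 = -563/5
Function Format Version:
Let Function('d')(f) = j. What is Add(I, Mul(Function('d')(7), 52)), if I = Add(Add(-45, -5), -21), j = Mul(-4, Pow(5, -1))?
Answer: Rational(-563, 5) ≈ -112.60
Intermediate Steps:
j = Rational(-4, 5) (j = Mul(-4, Rational(1, 5)) = Rational(-4, 5) ≈ -0.80000)
Function('d')(f) = Rational(-4, 5)
I = -71 (I = Add(-50, -21) = -71)
Add(I, Mul(Function('d')(7), 52)) = Add(-71, Mul(Rational(-4, 5), 52)) = Add(-71, Rational(-208, 5)) = Rational(-563, 5)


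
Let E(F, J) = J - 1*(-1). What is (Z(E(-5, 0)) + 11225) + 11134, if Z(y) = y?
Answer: 22360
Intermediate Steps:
E(F, J) = 1 + J (E(F, J) = J + 1 = 1 + J)
(Z(E(-5, 0)) + 11225) + 11134 = ((1 + 0) + 11225) + 11134 = (1 + 11225) + 11134 = 11226 + 11134 = 22360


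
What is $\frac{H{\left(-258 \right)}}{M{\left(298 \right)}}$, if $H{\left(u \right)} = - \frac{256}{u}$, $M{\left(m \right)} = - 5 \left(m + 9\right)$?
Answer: $- \frac{128}{198015} \approx -0.00064642$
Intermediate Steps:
$M{\left(m \right)} = -45 - 5 m$ ($M{\left(m \right)} = - 5 \left(9 + m\right) = -45 - 5 m$)
$\frac{H{\left(-258 \right)}}{M{\left(298 \right)}} = \frac{\left(-256\right) \frac{1}{-258}}{-45 - 1490} = \frac{\left(-256\right) \left(- \frac{1}{258}\right)}{-45 - 1490} = \frac{128}{129 \left(-1535\right)} = \frac{128}{129} \left(- \frac{1}{1535}\right) = - \frac{128}{198015}$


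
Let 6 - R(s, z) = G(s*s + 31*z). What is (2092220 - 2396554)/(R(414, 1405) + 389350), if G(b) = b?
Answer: -304334/174405 ≈ -1.7450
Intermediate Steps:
R(s, z) = 6 - s**2 - 31*z (R(s, z) = 6 - (s*s + 31*z) = 6 - (s**2 + 31*z) = 6 + (-s**2 - 31*z) = 6 - s**2 - 31*z)
(2092220 - 2396554)/(R(414, 1405) + 389350) = (2092220 - 2396554)/((6 - 1*414**2 - 31*1405) + 389350) = -304334/((6 - 1*171396 - 43555) + 389350) = -304334/((6 - 171396 - 43555) + 389350) = -304334/(-214945 + 389350) = -304334/174405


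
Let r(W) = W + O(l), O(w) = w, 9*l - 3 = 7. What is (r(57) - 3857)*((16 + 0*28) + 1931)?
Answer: -22189310/3 ≈ -7.3964e+6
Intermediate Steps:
l = 10/9 (l = ⅓ + (⅑)*7 = ⅓ + 7/9 = 10/9 ≈ 1.1111)
r(W) = 10/9 + W (r(W) = W + 10/9 = 10/9 + W)
(r(57) - 3857)*((16 + 0*28) + 1931) = ((10/9 + 57) - 3857)*((16 + 0*28) + 1931) = (523/9 - 3857)*((16 + 0) + 1931) = -34190*(16 + 1931)/9 = -34190/9*1947 = -22189310/3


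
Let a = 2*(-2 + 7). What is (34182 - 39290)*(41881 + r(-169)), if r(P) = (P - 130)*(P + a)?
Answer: -456767576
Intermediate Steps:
a = 10 (a = 2*5 = 10)
r(P) = (-130 + P)*(10 + P) (r(P) = (P - 130)*(P + 10) = (-130 + P)*(10 + P))
(34182 - 39290)*(41881 + r(-169)) = (34182 - 39290)*(41881 + (-1300 + (-169)² - 120*(-169))) = -5108*(41881 + (-1300 + 28561 + 20280)) = -5108*(41881 + 47541) = -5108*89422 = -456767576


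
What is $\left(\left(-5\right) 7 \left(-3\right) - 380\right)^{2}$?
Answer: $75625$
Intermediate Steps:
$\left(\left(-5\right) 7 \left(-3\right) - 380\right)^{2} = \left(\left(-35\right) \left(-3\right) - 380\right)^{2} = \left(105 - 380\right)^{2} = \left(-275\right)^{2} = 75625$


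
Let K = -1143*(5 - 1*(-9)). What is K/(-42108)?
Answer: 2667/7018 ≈ 0.38002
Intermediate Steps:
K = -16002 (K = -1143*(5 + 9) = -1143*14 = -16002)
K/(-42108) = -16002/(-42108) = -16002*(-1/42108) = 2667/7018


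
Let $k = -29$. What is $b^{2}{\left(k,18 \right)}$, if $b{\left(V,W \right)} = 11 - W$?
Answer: $49$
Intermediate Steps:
$b^{2}{\left(k,18 \right)} = \left(11 - 18\right)^{2} = \left(-7\right)^{2} = 49$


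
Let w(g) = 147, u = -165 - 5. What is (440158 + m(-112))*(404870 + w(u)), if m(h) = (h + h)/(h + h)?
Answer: 178271877703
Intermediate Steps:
u = -170
m(h) = 1 (m(h) = (2*h)/((2*h)) = (2*h)*(1/(2*h)) = 1)
(440158 + m(-112))*(404870 + w(u)) = (440158 + 1)*(404870 + 147) = 440159*405017 = 178271877703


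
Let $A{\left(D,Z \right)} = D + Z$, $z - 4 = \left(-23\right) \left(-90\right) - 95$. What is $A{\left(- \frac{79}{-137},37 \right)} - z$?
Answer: $- \frac{265975}{137} \approx -1941.4$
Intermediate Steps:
$z = 1979$ ($z = 4 - -1975 = 4 + \left(2070 - 95\right) = 4 + 1975 = 1979$)
$A{\left(- \frac{79}{-137},37 \right)} - z = \left(- \frac{79}{-137} + 37\right) - 1979 = \left(\left(-79\right) \left(- \frac{1}{137}\right) + 37\right) - 1979 = \left(\frac{79}{137} + 37\right) - 1979 = \frac{5148}{137} - 1979 = - \frac{265975}{137}$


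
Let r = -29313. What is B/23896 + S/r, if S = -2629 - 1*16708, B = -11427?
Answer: 127117301/700463448 ≈ 0.18148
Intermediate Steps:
S = -19337 (S = -2629 - 16708 = -19337)
B/23896 + S/r = -11427/23896 - 19337/(-29313) = -11427*1/23896 - 19337*(-1/29313) = -11427/23896 + 19337/29313 = 127117301/700463448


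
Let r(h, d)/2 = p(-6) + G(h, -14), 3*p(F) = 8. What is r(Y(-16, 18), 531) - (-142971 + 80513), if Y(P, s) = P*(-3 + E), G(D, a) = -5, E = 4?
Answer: 187360/3 ≈ 62453.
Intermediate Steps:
p(F) = 8/3 (p(F) = (⅓)*8 = 8/3)
Y(P, s) = P (Y(P, s) = P*(-3 + 4) = P*1 = P)
r(h, d) = -14/3 (r(h, d) = 2*(8/3 - 5) = 2*(-7/3) = -14/3)
r(Y(-16, 18), 531) - (-142971 + 80513) = -14/3 - (-142971 + 80513) = -14/3 - 1*(-62458) = -14/3 + 62458 = 187360/3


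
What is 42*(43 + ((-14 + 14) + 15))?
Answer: 2436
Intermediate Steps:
42*(43 + ((-14 + 14) + 15)) = 42*(43 + (0 + 15)) = 42*(43 + 15) = 42*58 = 2436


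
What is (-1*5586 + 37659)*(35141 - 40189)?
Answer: -161904504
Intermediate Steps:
(-1*5586 + 37659)*(35141 - 40189) = (-5586 + 37659)*(-5048) = 32073*(-5048) = -161904504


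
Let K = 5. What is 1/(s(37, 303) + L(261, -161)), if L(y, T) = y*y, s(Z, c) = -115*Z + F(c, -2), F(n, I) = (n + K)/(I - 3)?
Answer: 5/319022 ≈ 1.5673e-5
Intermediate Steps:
F(n, I) = (5 + n)/(-3 + I) (F(n, I) = (n + 5)/(I - 3) = (5 + n)/(-3 + I))
s(Z, c) = -1 - 115*Z - c/5 (s(Z, c) = -115*Z + (5 + c)/(-3 - 2) = -115*Z + (5 + c)/(-5) = -115*Z - (5 + c)/5 = -115*Z + (-1 - c/5) = -1 - 115*Z - c/5)
L(y, T) = y**2
1/(s(37, 303) + L(261, -161)) = 1/((-1 - 115*37 - 1/5*303) + 261**2) = 1/((-1 - 4255 - 303/5) + 68121) = 1/(-21583/5 + 68121) = 1/(319022/5) = 5/319022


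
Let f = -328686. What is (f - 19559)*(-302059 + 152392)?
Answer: 52120784415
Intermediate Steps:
(f - 19559)*(-302059 + 152392) = (-328686 - 19559)*(-302059 + 152392) = -348245*(-149667) = 52120784415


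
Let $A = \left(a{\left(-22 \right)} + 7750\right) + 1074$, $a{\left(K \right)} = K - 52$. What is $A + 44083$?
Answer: $52833$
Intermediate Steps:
$a{\left(K \right)} = -52 + K$ ($a{\left(K \right)} = K - 52 = -52 + K$)
$A = 8750$ ($A = \left(\left(-52 - 22\right) + 7750\right) + 1074 = \left(-74 + 7750\right) + 1074 = 7676 + 1074 = 8750$)
$A + 44083 = 8750 + 44083 = 52833$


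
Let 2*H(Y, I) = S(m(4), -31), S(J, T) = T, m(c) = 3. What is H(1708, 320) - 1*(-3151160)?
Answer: 6302289/2 ≈ 3.1511e+6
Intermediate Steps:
H(Y, I) = -31/2 (H(Y, I) = (½)*(-31) = -31/2)
H(1708, 320) - 1*(-3151160) = -31/2 - 1*(-3151160) = -31/2 + 3151160 = 6302289/2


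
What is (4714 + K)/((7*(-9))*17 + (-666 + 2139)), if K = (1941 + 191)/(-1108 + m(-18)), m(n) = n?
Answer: 1326458/113163 ≈ 11.722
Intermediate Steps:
K = -1066/563 (K = (1941 + 191)/(-1108 - 18) = 2132/(-1126) = 2132*(-1/1126) = -1066/563 ≈ -1.8934)
(4714 + K)/((7*(-9))*17 + (-666 + 2139)) = (4714 - 1066/563)/((7*(-9))*17 + (-666 + 2139)) = 2652916/(563*(-63*17 + 1473)) = 2652916/(563*(-1071 + 1473)) = (2652916/563)/402 = (2652916/563)*(1/402) = 1326458/113163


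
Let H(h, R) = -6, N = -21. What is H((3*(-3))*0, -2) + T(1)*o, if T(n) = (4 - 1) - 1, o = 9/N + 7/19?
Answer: -814/133 ≈ -6.1203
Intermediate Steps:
o = -8/133 (o = 9/(-21) + 7/19 = 9*(-1/21) + 7*(1/19) = -3/7 + 7/19 = -8/133 ≈ -0.060150)
T(n) = 2 (T(n) = 3 - 1 = 2)
H((3*(-3))*0, -2) + T(1)*o = -6 + 2*(-8/133) = -6 - 16/133 = -814/133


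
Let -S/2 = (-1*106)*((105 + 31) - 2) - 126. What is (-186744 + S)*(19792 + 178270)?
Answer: -31310433208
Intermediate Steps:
S = 28660 (S = -2*((-1*106)*((105 + 31) - 2) - 126) = -2*(-106*(136 - 2) - 126) = -2*(-106*134 - 126) = -2*(-14204 - 126) = -2*(-14330) = 28660)
(-186744 + S)*(19792 + 178270) = (-186744 + 28660)*(19792 + 178270) = -158084*198062 = -31310433208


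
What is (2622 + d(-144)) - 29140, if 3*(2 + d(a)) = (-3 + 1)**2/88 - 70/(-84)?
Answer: -2625451/99 ≈ -26520.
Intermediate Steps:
d(a) = -169/99 (d(a) = -2 + ((-3 + 1)**2/88 - 70/(-84))/3 = -2 + ((-2)**2*(1/88) - 70*(-1/84))/3 = -2 + (4*(1/88) + 5/6)/3 = -2 + (1/22 + 5/6)/3 = -2 + (1/3)*(29/33) = -2 + 29/99 = -169/99)
(2622 + d(-144)) - 29140 = (2622 - 169/99) - 29140 = 259409/99 - 29140 = -2625451/99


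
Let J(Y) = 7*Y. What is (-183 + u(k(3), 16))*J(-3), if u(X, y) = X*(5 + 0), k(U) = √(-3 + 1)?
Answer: 3843 - 105*I*√2 ≈ 3843.0 - 148.49*I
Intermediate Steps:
k(U) = I*√2 (k(U) = √(-2) = I*√2)
u(X, y) = 5*X (u(X, y) = X*5 = 5*X)
(-183 + u(k(3), 16))*J(-3) = (-183 + 5*(I*√2))*(7*(-3)) = (-183 + 5*I*√2)*(-21) = 3843 - 105*I*√2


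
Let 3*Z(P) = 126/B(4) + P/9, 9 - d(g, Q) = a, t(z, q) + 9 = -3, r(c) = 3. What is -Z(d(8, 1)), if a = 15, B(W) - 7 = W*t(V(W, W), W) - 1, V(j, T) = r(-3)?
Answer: 11/9 ≈ 1.2222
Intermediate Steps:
V(j, T) = 3
t(z, q) = -12 (t(z, q) = -9 - 3 = -12)
B(W) = 6 - 12*W (B(W) = 7 + (W*(-12) - 1) = 7 + (-12*W - 1) = 7 + (-1 - 12*W) = 6 - 12*W)
d(g, Q) = -6 (d(g, Q) = 9 - 1*15 = 9 - 15 = -6)
Z(P) = -1 + P/27 (Z(P) = (126/(6 - 12*4) + P/9)/3 = (126/(6 - 48) + P*(⅑))/3 = (126/(-42) + P/9)/3 = (126*(-1/42) + P/9)/3 = (-3 + P/9)/3 = -1 + P/27)
-Z(d(8, 1)) = -(-1 + (1/27)*(-6)) = -(-1 - 2/9) = -1*(-11/9) = 11/9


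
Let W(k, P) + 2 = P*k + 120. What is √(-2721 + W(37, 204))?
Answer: √4945 ≈ 70.321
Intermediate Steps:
W(k, P) = 118 + P*k (W(k, P) = -2 + (P*k + 120) = -2 + (120 + P*k) = 118 + P*k)
√(-2721 + W(37, 204)) = √(-2721 + (118 + 204*37)) = √(-2721 + (118 + 7548)) = √(-2721 + 7666) = √4945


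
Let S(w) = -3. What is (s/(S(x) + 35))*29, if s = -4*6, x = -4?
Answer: -87/4 ≈ -21.750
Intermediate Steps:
s = -24
(s/(S(x) + 35))*29 = -24/(-3 + 35)*29 = -24/32*29 = -24*1/32*29 = -3/4*29 = -87/4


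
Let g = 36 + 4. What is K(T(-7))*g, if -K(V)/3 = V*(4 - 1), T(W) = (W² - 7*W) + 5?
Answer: -37080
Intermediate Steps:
g = 40
T(W) = 5 + W² - 7*W
K(V) = -9*V (K(V) = -3*V*(4 - 1) = -3*V*3 = -9*V)
K(T(-7))*g = -9*(5 + (-7)² - 7*(-7))*40 = -9*(5 + 49 + 49)*40 = -9*103*40 = -927*40 = -37080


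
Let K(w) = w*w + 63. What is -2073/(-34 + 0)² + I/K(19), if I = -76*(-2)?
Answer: -87905/61268 ≈ -1.4348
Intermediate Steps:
I = 152
K(w) = 63 + w² (K(w) = w² + 63 = 63 + w²)
-2073/(-34 + 0)² + I/K(19) = -2073/(-34 + 0)² + 152/(63 + 19²) = -2073/((-34)²) + 152/(63 + 361) = -2073/1156 + 152/424 = -2073*1/1156 + 152*(1/424) = -2073/1156 + 19/53 = -87905/61268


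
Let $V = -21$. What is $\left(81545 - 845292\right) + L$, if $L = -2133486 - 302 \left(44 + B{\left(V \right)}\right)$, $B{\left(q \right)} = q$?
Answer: $-2904179$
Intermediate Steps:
$L = -2140432$ ($L = -2133486 - 302 \left(44 - 21\right) = -2133486 - 302 \cdot 23 = -2133486 - 6946 = -2140432$)
$\left(81545 - 845292\right) + L = \left(81545 - 845292\right) - 2140432 = -763747 - 2140432 = -2904179$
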